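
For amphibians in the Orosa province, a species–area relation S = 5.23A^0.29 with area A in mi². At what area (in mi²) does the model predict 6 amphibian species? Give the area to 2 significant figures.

1.6 mi²

6 = 5.23 × A^0.29  ⇒  A^0.29 = 6/5.23 = 1.147
ln A = ln(1.147) / 0.29 = 0.1373 / 0.29 = 0.4736
A = e^0.4736 ≈ 1.606 mi²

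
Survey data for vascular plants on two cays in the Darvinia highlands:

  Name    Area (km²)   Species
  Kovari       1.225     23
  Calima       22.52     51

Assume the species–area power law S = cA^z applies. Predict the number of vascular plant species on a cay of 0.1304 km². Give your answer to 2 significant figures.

z = ln(51/23) / ln(22.52/1.225) = 0.7963 / 2.9115 = 0.2735
c = 23 / 1.225^0.2735 = 23 / 1.057 = 21.76
S₃ = 21.76 × 0.1304^0.2735 = 21.76 × 0.5728 ≈ 12.46

12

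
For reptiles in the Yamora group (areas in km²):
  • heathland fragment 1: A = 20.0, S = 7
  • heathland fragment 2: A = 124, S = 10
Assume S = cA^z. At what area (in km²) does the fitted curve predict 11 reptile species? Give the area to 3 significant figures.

z = ln(10/7) / ln(124/20) = 0.3567 / 1.8245 = 0.1955
c = 7 / 20^0.1955 = 7 / 1.796 = 3.897
A = (11/3.897)^(1/0.1955) ⇒ ln A = ln(2.822)/0.1955 = 5.3078
A = e^5.3078 ≈ 201.9 km²

202 km²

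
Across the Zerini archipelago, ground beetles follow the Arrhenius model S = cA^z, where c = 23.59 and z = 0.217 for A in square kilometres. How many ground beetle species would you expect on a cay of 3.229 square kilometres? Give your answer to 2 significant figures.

30

S = 23.59 × 3.229^0.217
ln S = ln 23.59 + 0.217 × ln 3.229 = 3.1608 + 0.217 × 1.1722 = 3.4152
S = e^3.4152 ≈ 30.42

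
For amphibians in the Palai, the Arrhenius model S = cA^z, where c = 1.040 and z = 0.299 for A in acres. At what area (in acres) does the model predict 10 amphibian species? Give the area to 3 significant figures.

10 = 1.04 × A^0.299  ⇒  A^0.299 = 10/1.04 = 9.615
ln A = ln(9.615) / 0.299 = 2.2634 / 0.299 = 7.5698
A = e^7.5698 ≈ 1939 acres

1940 acres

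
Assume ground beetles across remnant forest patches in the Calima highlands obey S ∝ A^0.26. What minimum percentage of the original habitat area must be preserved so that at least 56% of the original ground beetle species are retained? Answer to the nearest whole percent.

Need (A_new/A_old)^0.26 = 0.56, so A_new/A_old = 0.56^(1/0.26) = 0.56^3.846
ln(A_new/A_old) = ln 0.56 / 0.26 = -0.5798 / 0.26 = -2.2301
A_new/A_old = e^-2.2301 ≈ 0.1075

11%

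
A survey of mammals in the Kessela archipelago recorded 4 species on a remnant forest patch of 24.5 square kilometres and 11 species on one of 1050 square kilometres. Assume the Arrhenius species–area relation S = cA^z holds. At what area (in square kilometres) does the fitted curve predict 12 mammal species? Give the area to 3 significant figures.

1450 square kilometres

z = ln(11/4) / ln(1050/24.5) = 1.0116 / 3.7579 = 0.2692
c = 4 / 24.5^0.2692 = 4 / 2.366 = 1.691
A = (12/1.691)^(1/0.2692) ⇒ ln A = ln(7.097)/0.2692 = 7.2798
A = e^7.2798 ≈ 1451 square kilometres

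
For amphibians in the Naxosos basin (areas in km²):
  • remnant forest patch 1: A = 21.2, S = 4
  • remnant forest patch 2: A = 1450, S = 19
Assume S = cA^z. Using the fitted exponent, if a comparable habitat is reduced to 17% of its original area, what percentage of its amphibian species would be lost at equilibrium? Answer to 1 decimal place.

z = ln(19/4) / ln(1450/21.2) = 1.5581 / 4.2253 = 0.3688
S_new/S_old = (A_new/A_old)^z = 0.17^0.3688 = exp(0.3688 × -1.7720) = 0.5203
Fraction lost = 1 − 0.5203 = 0.4797

48.0%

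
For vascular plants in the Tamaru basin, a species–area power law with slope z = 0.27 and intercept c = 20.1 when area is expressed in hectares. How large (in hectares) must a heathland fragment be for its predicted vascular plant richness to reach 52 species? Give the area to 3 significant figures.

33.8 hectares

52 = 20.1 × A^0.27  ⇒  A^0.27 = 52/20.1 = 2.587
ln A = ln(2.587) / 0.27 = 0.9505 / 0.27 = 3.5205
A = e^3.5205 ≈ 33.8 hectares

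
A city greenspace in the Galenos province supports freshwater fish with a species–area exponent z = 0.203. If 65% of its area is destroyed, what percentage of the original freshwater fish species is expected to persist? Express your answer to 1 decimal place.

S_new/S_old = (A_new/A_old)^z = 0.35^0.203
= exp(0.203 × ln 0.35) = exp(0.203 × -1.0498) = exp(-0.2131) ≈ 0.8081

80.8%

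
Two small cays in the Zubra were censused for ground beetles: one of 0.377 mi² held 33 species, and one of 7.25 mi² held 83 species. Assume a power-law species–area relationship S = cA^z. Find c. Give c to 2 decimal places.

44.74

z = ln(S₂/S₁) / ln(A₂/A₁) = ln(83/33) / ln(7.25/0.377) = 0.9223 / 2.9565 = 0.3120
c = S₁ / A₁^z = 33 / 0.377^0.3120 = 33 / 0.7376 = 44.74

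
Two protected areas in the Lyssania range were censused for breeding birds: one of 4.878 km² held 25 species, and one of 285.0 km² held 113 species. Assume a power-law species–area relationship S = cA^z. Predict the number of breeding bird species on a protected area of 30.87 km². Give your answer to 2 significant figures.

50

z = ln(113/25) / ln(285/4.878) = 1.5085 / 4.0678 = 0.3708
c = 25 / 4.878^0.3708 = 25 / 1.8 = 13.89
S₃ = 13.89 × 30.87^0.3708 = 13.89 × 3.568 ≈ 49.56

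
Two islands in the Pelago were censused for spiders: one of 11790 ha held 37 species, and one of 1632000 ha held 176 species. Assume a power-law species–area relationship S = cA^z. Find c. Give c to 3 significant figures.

z = ln(S₂/S₁) / ln(A₂/A₁) = ln(176/37) / ln(1632000/11790) = 1.5596 / 4.9303 = 0.3163
c = S₁ / A₁^z = 37 / 11790^0.3163 = 37 / 19.4 = 1.907

1.91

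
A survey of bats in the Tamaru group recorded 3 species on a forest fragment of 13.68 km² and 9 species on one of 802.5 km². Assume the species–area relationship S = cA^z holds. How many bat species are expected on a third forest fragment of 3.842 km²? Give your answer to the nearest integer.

2

z = ln(9/3) / ln(802.5/13.68) = 1.0986 / 4.0718 = 0.2698
c = 3 / 13.68^0.2698 = 3 / 2.025 = 1.481
S₃ = 1.481 × 3.842^0.2698 = 1.481 × 1.438 ≈ 2.13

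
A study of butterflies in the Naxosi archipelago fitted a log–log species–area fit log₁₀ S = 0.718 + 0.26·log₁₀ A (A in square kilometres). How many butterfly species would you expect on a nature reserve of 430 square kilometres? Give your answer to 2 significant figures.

25

S = 5.224 × 430^0.26
ln S = ln 5.224 + 0.26 × ln 430 = 1.6533 + 0.26 × 6.0638 = 3.2298
S = e^3.2298 ≈ 25.28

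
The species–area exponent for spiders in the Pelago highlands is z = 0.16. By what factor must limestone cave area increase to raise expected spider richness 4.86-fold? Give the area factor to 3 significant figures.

19600

(A₂/A₁)^0.16 = 4.86, so A₂/A₁ = 4.86^(1/0.16) = 4.86^6.25
ln(A₂/A₁) = ln 4.86 / 0.16 = 1.5810 / 0.16 = 9.8815
A₂/A₁ = e^9.8815 ≈ 19565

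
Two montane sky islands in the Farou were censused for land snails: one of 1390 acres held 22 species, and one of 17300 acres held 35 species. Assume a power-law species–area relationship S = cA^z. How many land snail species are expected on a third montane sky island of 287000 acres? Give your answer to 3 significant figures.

58.7

z = ln(35/22) / ln(17300/1390) = 0.4643 / 2.5214 = 0.1841
c = 22 / 1390^0.1841 = 22 / 3.791 = 5.803
S₃ = 5.803 × 287000^0.1841 = 5.803 × 10.12 ≈ 58.71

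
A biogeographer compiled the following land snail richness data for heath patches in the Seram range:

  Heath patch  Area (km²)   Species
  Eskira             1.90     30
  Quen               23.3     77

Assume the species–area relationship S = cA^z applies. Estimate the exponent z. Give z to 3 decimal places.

Taking logs: ln S = ln c + z ln A, so z = (ln S₂ − ln S₁)/(ln A₂ − ln A₁).
z = ln(77/30) / ln(23.3/1.9) = ln(2.567) / ln(12.26) = 0.9426 / 2.5066 = 0.3761

0.376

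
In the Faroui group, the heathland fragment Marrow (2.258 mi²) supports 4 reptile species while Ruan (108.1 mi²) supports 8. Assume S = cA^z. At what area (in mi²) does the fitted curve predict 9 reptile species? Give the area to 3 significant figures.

209 mi²

z = ln(8/4) / ln(108.1/2.258) = 0.6931 / 3.8686 = 0.1792
c = 4 / 2.258^0.1792 = 4 / 1.157 = 3.457
A = (9/3.457)^(1/0.1792) ⇒ ln A = ln(2.604)/0.1792 = 5.3404
A = e^5.3404 ≈ 208.6 mi²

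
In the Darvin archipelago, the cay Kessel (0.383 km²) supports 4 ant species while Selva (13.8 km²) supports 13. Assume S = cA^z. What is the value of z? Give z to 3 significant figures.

Taking logs: ln S = ln c + z ln A, so z = (ln S₂ − ln S₁)/(ln A₂ − ln A₁).
z = ln(13/4) / ln(13.8/0.383) = ln(3.25) / ln(36.03) = 1.1787 / 3.5844 = 0.3288

0.329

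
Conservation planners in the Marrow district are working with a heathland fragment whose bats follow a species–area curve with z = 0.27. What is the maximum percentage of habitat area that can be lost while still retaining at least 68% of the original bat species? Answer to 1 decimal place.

Need (A_new/A_old)^0.27 = 0.68, so A_new/A_old = 0.68^(1/0.27) = 0.68^3.704
ln(A_new/A_old) = ln 0.68 / 0.27 = -0.3857 / 0.27 = -1.4284
A_new/A_old = e^-1.4284 ≈ 0.2397
Fraction that can be lost = 1 − 0.2397 = 0.7603

76.0%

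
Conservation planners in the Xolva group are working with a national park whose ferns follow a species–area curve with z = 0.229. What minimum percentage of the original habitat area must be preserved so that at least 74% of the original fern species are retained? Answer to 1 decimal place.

26.9%

Need (A_new/A_old)^0.229 = 0.74, so A_new/A_old = 0.74^(1/0.229) = 0.74^4.367
ln(A_new/A_old) = ln 0.74 / 0.229 = -0.3011 / 0.229 = -1.3149
A_new/A_old = e^-1.3149 ≈ 0.2685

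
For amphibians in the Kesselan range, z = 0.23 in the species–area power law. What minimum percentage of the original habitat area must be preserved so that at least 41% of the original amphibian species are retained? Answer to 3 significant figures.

2.07%

Need (A_new/A_old)^0.23 = 0.41, so A_new/A_old = 0.41^(1/0.23) = 0.41^4.348
ln(A_new/A_old) = ln 0.41 / 0.23 = -0.8916 / 0.23 = -3.8765
A_new/A_old = e^-3.8765 ≈ 0.02072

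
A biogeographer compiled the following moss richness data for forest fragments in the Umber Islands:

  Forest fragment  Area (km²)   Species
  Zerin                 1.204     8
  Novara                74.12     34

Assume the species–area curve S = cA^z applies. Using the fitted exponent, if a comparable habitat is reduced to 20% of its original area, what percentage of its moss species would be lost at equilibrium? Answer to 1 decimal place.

z = ln(34/8) / ln(74.12/1.204) = 1.4469 / 4.1200 = 0.3512
S_new/S_old = (A_new/A_old)^z = 0.2^0.3512 = exp(0.3512 × -1.6094) = 0.5682
Fraction lost = 1 − 0.5682 = 0.4318

43.2%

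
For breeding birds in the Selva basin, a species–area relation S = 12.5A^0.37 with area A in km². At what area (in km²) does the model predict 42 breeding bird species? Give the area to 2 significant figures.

26 km²

42 = 12.5 × A^0.37  ⇒  A^0.37 = 42/12.5 = 3.36
ln A = ln(3.36) / 0.37 = 1.2119 / 0.37 = 3.2755
A = e^3.2755 ≈ 26.46 km²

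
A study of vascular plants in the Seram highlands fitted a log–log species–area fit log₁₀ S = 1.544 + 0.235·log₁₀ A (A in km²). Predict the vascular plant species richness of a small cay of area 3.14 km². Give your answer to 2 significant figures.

S = 34.99 × 3.14^0.235
ln S = ln 34.99 + 0.235 × ln 3.14 = 3.5552 + 0.235 × 1.1442 = 3.8241
S = e^3.8241 ≈ 45.79

46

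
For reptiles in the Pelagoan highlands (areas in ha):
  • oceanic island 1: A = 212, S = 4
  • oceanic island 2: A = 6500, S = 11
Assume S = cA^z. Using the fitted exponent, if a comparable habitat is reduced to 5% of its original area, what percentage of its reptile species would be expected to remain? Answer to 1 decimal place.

z = ln(11/4) / ln(6500/212) = 1.0116 / 3.4230 = 0.2955
S_new/S_old = (A_new/A_old)^z = 0.05^0.2955 = exp(0.2955 × -2.9957) = 0.4126

41.3%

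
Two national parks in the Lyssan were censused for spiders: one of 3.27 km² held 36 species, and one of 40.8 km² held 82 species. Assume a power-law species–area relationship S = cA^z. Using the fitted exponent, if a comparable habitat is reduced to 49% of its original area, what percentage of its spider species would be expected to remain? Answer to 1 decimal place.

z = ln(82/36) / ln(40.8/3.27) = 0.8232 / 2.5239 = 0.3262
S_new/S_old = (A_new/A_old)^z = 0.49^0.3262 = exp(0.3262 × -0.7133) = 0.7924

79.2%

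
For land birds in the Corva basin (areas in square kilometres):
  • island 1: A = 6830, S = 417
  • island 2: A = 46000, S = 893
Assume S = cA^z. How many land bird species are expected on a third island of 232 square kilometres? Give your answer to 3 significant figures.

108

z = ln(893/417) / ln(46000/6830) = 0.7615 / 1.9073 = 0.3993
c = 417 / 6830^0.3993 = 417 / 33.95 = 12.28
S₃ = 12.28 × 232^0.3993 = 12.28 × 8.799 ≈ 108.1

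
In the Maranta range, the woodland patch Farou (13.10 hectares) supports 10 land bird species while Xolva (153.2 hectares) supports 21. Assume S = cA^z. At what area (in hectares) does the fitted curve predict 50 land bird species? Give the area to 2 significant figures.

2700 hectares

z = ln(21/10) / ln(153.2/13.1) = 0.7419 / 2.4591 = 0.3017
c = 10 / 13.1^0.3017 = 10 / 2.173 = 4.602
A = (50/4.602)^(1/0.3017) ⇒ ln A = ln(10.87)/0.3017 = 7.9071
A = e^7.9071 ≈ 2716 hectares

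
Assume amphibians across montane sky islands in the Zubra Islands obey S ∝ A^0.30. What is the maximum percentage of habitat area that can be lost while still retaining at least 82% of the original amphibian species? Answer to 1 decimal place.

48.4%

Need (A_new/A_old)^0.3 = 0.82, so A_new/A_old = 0.82^(1/0.3) = 0.82^3.333
ln(A_new/A_old) = ln 0.82 / 0.3 = -0.1985 / 0.3 = -0.6615
A_new/A_old = e^-0.6615 ≈ 0.5161
Fraction that can be lost = 1 − 0.5161 = 0.4839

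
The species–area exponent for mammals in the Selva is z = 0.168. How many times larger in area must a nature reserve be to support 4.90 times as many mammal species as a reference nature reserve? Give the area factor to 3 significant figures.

(A₂/A₁)^0.168 = 4.9, so A₂/A₁ = 4.9^(1/0.168) = 4.9^5.952
ln(A₂/A₁) = ln 4.9 / 0.168 = 1.5892 / 0.168 = 9.4597
A₂/A₁ = e^9.4597 ≈ 12832

12800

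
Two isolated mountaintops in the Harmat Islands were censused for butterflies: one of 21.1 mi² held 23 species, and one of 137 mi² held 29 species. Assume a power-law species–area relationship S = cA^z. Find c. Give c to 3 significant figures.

z = ln(S₂/S₁) / ln(A₂/A₁) = ln(29/23) / ln(137/21.1) = 0.2318 / 1.8707 = 0.1239
c = S₁ / A₁^z = 23 / 21.1^0.1239 = 23 / 1.459 = 15.76

15.8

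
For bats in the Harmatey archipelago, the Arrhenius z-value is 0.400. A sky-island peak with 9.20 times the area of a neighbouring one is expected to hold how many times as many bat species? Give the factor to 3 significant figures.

2.43

S₂/S₁ = (A₂/A₁)^z = 9.2^0.4
ln(S₂/S₁) = 0.4 × ln 9.2 = 0.4 × 2.2192 = 0.8877
S₂/S₁ = e^0.8877 ≈ 2.429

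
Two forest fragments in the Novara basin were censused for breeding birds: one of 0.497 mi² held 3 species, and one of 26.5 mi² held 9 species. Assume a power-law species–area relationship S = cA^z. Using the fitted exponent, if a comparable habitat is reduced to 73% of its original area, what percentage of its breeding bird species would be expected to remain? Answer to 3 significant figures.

z = ln(9/3) / ln(26.5/0.497) = 1.0986 / 3.9763 = 0.2763
S_new/S_old = (A_new/A_old)^z = 0.73^0.2763 = exp(0.2763 × -0.3147) = 0.9167

91.7%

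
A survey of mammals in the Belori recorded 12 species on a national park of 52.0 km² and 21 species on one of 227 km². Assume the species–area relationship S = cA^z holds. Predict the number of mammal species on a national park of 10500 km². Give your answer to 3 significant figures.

90.1

z = ln(21/12) / ln(227/52) = 0.5596 / 1.4737 = 0.3797
c = 12 / 52^0.3797 = 12 / 4.484 = 2.676
S₃ = 2.676 × 10500^0.3797 = 2.676 × 33.65 ≈ 90.06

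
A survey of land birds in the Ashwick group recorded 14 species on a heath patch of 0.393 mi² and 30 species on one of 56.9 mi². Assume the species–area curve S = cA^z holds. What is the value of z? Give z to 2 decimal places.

Taking logs: ln S = ln c + z ln A, so z = (ln S₂ − ln S₁)/(ln A₂ − ln A₁).
z = ln(30/14) / ln(56.9/0.393) = ln(2.143) / ln(144.8) = 0.7621 / 4.9752 = 0.1532

0.15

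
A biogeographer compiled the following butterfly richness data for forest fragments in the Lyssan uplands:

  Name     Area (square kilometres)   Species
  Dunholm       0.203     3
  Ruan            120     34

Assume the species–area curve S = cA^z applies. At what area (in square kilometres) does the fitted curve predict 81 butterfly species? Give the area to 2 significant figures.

z = ln(34/3) / ln(120/0.203) = 2.4277 / 6.3820 = 0.3804
c = 3 / 0.203^0.3804 = 3 / 0.5452 = 5.502
A = (81/5.502)^(1/0.3804) ⇒ ln A = ln(14.72)/0.3804 = 7.0695
A = e^7.0695 ≈ 1176 square kilometres

1200 square kilometres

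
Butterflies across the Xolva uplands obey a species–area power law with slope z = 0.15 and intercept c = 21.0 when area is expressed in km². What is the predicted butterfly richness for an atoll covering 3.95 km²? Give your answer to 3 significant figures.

S = 21 × 3.95^0.15
ln S = ln 21 + 0.15 × ln 3.95 = 3.0445 + 0.15 × 1.3737 = 3.2506
S = e^3.2506 ≈ 25.81

25.8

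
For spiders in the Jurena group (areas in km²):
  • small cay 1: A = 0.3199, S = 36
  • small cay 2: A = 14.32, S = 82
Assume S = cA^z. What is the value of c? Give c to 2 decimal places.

46.08

z = ln(S₂/S₁) / ln(A₂/A₁) = ln(82/36) / ln(14.32/0.3199) = 0.8232 / 3.8014 = 0.2166
c = S₁ / A₁^z = 36 / 0.3199^0.2166 = 36 / 0.7813 = 46.08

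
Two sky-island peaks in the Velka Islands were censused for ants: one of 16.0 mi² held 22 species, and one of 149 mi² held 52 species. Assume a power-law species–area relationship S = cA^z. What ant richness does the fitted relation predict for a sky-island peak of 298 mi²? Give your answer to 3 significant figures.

67.9

z = ln(52/22) / ln(149/16) = 0.8602 / 2.2314 = 0.3855
c = 22 / 16^0.3855 = 22 / 2.912 = 7.555
S₃ = 7.555 × 298^0.3855 = 7.555 × 8.991 ≈ 67.93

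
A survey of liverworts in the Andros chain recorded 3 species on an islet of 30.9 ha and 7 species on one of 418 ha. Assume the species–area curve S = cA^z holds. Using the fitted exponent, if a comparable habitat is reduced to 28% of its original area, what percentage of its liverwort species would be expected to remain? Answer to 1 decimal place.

66.1%

z = ln(7/3) / ln(418/30.9) = 0.8473 / 2.6047 = 0.3253
S_new/S_old = (A_new/A_old)^z = 0.28^0.3253 = exp(0.3253 × -1.2730) = 0.6609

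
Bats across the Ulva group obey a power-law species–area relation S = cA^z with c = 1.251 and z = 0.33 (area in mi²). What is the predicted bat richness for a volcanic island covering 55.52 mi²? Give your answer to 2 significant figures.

4.7

S = 1.251 × 55.52^0.33
ln S = ln 1.251 + 0.33 × ln 55.52 = 0.2239 + 0.33 × 4.0167 = 1.5495
S = e^1.5495 ≈ 4.709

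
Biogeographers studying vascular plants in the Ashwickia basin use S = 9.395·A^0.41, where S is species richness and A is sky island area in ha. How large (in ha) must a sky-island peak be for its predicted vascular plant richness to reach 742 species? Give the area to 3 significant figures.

42500 ha

742 = 9.395 × A^0.41  ⇒  A^0.41 = 742/9.395 = 78.98
ln A = ln(78.98) / 0.41 = 4.3692 / 0.41 = 10.6565
A = e^10.6565 ≈ 42468 ha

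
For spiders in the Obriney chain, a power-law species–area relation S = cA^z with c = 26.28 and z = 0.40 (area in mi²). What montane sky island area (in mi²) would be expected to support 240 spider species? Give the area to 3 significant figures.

240 = 26.28 × A^0.4  ⇒  A^0.4 = 240/26.28 = 9.132
ln A = ln(9.132) / 0.4 = 2.2118 / 0.4 = 5.5296
A = e^5.5296 ≈ 252 mi²

252 mi²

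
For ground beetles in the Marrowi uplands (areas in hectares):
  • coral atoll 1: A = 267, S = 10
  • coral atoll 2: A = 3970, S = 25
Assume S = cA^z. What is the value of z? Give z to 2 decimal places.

Taking logs: ln S = ln c + z ln A, so z = (ln S₂ − ln S₁)/(ln A₂ − ln A₁).
z = ln(25/10) / ln(3970/267) = ln(2.5) / ln(14.87) = 0.9163 / 2.6993 = 0.3395

0.34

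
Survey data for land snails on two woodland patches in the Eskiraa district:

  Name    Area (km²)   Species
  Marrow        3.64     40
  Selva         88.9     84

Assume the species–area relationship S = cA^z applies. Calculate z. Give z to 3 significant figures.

0.232

Taking logs: ln S = ln c + z ln A, so z = (ln S₂ − ln S₁)/(ln A₂ − ln A₁).
z = ln(84/40) / ln(88.9/3.64) = ln(2.1) / ln(24.42) = 0.7419 / 3.1955 = 0.2322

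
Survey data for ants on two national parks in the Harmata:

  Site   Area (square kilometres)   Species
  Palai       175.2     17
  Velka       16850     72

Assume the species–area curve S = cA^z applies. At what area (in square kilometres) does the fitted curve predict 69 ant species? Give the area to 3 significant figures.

z = ln(72/17) / ln(16850/175.2) = 1.4435 / 4.5662 = 0.3161
c = 17 / 175.2^0.3161 = 17 / 5.119 = 3.321
A = (69/3.321)^(1/0.3161) ⇒ ln A = ln(20.78)/0.3161 = 9.5975
A = e^9.5975 ≈ 14728 square kilometres

14700 square kilometres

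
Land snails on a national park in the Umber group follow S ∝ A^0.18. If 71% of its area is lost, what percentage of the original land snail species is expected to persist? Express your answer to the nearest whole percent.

80%

S_new/S_old = (A_new/A_old)^z = 0.29^0.18
= exp(0.18 × ln 0.29) = exp(0.18 × -1.2379) = exp(-0.2228) ≈ 0.8003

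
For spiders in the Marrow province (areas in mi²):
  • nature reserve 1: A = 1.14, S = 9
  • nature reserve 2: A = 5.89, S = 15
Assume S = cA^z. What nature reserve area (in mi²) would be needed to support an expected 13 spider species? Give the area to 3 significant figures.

3.72 mi²

z = ln(15/9) / ln(5.89/1.14) = 0.5108 / 1.6422 = 0.3111
c = 9 / 1.14^0.3111 = 9 / 1.042 = 8.641
A = (13/8.641)^(1/0.3111) ⇒ ln A = ln(1.505)/0.3111 = 1.3132
A = e^1.3132 ≈ 3.718 mi²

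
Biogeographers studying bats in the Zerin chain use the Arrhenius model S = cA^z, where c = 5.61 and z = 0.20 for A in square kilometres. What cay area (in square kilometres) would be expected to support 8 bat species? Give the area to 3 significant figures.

5.90 square kilometres

8 = 5.61 × A^0.2  ⇒  A^0.2 = 8/5.61 = 1.426
ln A = ln(1.426) / 0.2 = 0.3549 / 0.2 = 1.7745
A = e^1.7745 ≈ 5.897 square kilometres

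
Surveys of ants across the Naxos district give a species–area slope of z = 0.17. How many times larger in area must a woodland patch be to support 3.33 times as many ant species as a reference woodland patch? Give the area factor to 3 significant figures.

1180

(A₂/A₁)^0.17 = 3.33, so A₂/A₁ = 3.33^(1/0.17) = 3.33^5.882
ln(A₂/A₁) = ln 3.33 / 0.17 = 1.2030 / 0.17 = 7.0763
A₂/A₁ = e^7.0763 ≈ 1184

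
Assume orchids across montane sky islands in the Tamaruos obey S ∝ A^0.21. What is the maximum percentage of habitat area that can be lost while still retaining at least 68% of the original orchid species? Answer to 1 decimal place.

84.1%

Need (A_new/A_old)^0.21 = 0.68, so A_new/A_old = 0.68^(1/0.21) = 0.68^4.762
ln(A_new/A_old) = ln 0.68 / 0.21 = -0.3857 / 0.21 = -1.8365
A_new/A_old = e^-1.8365 ≈ 0.1594
Fraction that can be lost = 1 − 0.1594 = 0.8406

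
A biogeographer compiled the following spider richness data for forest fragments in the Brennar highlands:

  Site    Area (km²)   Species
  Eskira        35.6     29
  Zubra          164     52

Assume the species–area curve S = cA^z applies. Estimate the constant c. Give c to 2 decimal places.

z = ln(S₂/S₁) / ln(A₂/A₁) = ln(52/29) / ln(164/35.6) = 0.5839 / 1.5275 = 0.3823
c = S₁ / A₁^z = 29 / 35.6^0.3823 = 29 / 3.918 = 7.401

7.40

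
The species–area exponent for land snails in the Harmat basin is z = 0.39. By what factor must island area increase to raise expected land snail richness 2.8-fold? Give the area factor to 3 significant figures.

14.0

(A₂/A₁)^0.39 = 2.8, so A₂/A₁ = 2.8^(1/0.39) = 2.8^2.564
ln(A₂/A₁) = ln 2.8 / 0.39 = 1.0296 / 0.39 = 2.6400
A₂/A₁ = e^2.6400 ≈ 14.01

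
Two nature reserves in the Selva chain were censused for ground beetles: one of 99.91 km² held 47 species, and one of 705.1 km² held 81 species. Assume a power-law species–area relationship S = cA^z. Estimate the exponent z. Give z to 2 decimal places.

Taking logs: ln S = ln c + z ln A, so z = (ln S₂ − ln S₁)/(ln A₂ − ln A₁).
z = ln(81/47) / ln(705.1/99.91) = ln(1.723) / ln(7.057) = 0.5443 / 1.9541 = 0.2785

0.28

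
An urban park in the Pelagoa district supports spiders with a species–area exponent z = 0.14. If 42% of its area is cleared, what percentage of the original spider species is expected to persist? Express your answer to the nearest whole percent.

93%

S_new/S_old = (A_new/A_old)^z = 0.58^0.14
= exp(0.14 × ln 0.58) = exp(0.14 × -0.5447) = exp(-0.0763) ≈ 0.9266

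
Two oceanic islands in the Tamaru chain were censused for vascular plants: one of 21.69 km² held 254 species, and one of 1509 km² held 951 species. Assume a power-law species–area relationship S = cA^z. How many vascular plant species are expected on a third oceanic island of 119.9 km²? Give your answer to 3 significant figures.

432

z = ln(951/254) / ln(1509/21.69) = 1.3202 / 4.2424 = 0.3112
c = 254 / 21.69^0.3112 = 254 / 2.605 = 97.5
S₃ = 97.5 × 119.9^0.3112 = 97.5 × 4.435 ≈ 432.4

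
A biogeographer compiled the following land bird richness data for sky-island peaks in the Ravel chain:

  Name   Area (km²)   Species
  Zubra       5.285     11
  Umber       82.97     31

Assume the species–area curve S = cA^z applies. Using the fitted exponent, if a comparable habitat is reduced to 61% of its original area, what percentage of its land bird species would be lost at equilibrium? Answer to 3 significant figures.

z = ln(31/11) / ln(82.97/5.285) = 1.0361 / 2.7536 = 0.3763
S_new/S_old = (A_new/A_old)^z = 0.61^0.3763 = exp(0.3763 × -0.4943) = 0.8303
Fraction lost = 1 − 0.8303 = 0.1697

17.0%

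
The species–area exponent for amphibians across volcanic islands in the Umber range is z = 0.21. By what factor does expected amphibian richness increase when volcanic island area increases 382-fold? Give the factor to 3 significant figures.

3.49

S₂/S₁ = (A₂/A₁)^z = 382^0.21
ln(S₂/S₁) = 0.21 × ln 382 = 0.21 × 5.9454 = 1.2485
S₂/S₁ = e^1.2485 ≈ 3.485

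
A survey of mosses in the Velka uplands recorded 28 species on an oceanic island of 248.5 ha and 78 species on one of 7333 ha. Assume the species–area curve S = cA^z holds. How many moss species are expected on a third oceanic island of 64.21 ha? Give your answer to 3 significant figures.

18.6

z = ln(78/28) / ln(7333/248.5) = 1.0245 / 3.3847 = 0.3027
c = 28 / 248.5^0.3027 = 28 / 5.309 = 5.274
S₃ = 5.274 × 64.21^0.3027 = 5.274 × 3.525 ≈ 18.59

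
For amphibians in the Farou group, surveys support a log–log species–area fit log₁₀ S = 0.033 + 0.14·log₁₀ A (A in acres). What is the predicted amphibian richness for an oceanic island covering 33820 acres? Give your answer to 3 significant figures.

4.65

S = 1.079 × 33820^0.14
ln S = ln 1.079 + 0.14 × ln 33820 = 0.0760 + 0.14 × 10.4288 = 1.5360
S = e^1.5360 ≈ 4.646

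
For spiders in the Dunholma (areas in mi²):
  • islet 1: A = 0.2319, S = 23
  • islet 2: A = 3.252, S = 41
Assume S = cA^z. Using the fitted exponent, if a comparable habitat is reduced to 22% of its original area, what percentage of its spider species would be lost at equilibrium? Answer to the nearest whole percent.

28%

z = ln(41/23) / ln(3.252/0.2319) = 0.5781 / 2.6407 = 0.2189
S_new/S_old = (A_new/A_old)^z = 0.22^0.2189 = exp(0.2189 × -1.5141) = 0.7179
Fraction lost = 1 − 0.7179 = 0.2821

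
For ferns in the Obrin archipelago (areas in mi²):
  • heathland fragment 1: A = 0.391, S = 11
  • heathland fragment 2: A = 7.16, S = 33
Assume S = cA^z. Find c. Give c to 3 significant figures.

z = ln(S₂/S₁) / ln(A₂/A₁) = ln(33/11) / ln(7.16/0.391) = 1.0986 / 2.9076 = 0.3778
c = S₁ / A₁^z = 11 / 0.391^0.3778 = 11 / 0.7013 = 15.69

15.7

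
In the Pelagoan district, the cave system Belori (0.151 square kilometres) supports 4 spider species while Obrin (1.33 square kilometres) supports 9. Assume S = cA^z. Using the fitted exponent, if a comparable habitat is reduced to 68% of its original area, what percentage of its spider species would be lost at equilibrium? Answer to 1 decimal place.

z = ln(9/4) / ln(1.33/0.151) = 0.8109 / 2.1757 = 0.3727
S_new/S_old = (A_new/A_old)^z = 0.68^0.3727 = exp(0.3727 × -0.3857) = 0.8661
Fraction lost = 1 − 0.8661 = 0.1339

13.4%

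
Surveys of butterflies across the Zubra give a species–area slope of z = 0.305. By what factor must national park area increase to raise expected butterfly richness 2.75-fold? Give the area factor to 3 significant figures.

(A₂/A₁)^0.305 = 2.75, so A₂/A₁ = 2.75^(1/0.305) = 2.75^3.279
ln(A₂/A₁) = ln 2.75 / 0.305 = 1.0116 / 0.305 = 3.3167
A₂/A₁ = e^3.3167 ≈ 27.57

27.6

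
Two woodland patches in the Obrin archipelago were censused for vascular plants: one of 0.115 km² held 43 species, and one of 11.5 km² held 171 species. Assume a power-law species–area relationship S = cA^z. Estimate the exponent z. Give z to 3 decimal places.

0.300

Taking logs: ln S = ln c + z ln A, so z = (ln S₂ − ln S₁)/(ln A₂ − ln A₁).
z = ln(171/43) / ln(11.5/0.115) = ln(3.977) / ln(100) = 1.3805 / 4.6052 = 0.2998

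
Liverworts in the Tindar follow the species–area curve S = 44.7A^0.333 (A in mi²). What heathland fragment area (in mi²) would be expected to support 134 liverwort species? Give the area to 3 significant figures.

27.0 mi²

134 = 44.7 × A^0.333  ⇒  A^0.333 = 134/44.7 = 2.998
ln A = ln(2.998) / 0.333 = 1.0979 / 0.333 = 3.2969
A = e^3.2969 ≈ 27.03 mi²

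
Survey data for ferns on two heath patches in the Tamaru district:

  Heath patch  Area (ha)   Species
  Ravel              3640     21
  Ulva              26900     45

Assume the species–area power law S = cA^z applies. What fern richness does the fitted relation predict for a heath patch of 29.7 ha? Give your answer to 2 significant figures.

3.4

z = ln(45/21) / ln(26900/3640) = 0.7621 / 2.0001 = 0.3810
c = 21 / 3640^0.3810 = 21 / 22.75 = 0.9232
S₃ = 0.9232 × 29.7^0.3810 = 0.9232 × 3.641 ≈ 3.361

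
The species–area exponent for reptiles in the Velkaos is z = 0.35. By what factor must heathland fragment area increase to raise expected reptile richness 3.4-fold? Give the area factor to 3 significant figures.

33.0

(A₂/A₁)^0.35 = 3.4, so A₂/A₁ = 3.4^(1/0.35) = 3.4^2.857
ln(A₂/A₁) = ln 3.4 / 0.35 = 1.2238 / 0.35 = 3.4965
A₂/A₁ = e^3.4965 ≈ 33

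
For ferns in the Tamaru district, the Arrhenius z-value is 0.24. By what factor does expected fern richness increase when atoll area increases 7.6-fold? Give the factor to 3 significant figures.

1.63

S₂/S₁ = (A₂/A₁)^z = 7.6^0.24
ln(S₂/S₁) = 0.24 × ln 7.6 = 0.24 × 2.0281 = 0.4868
S₂/S₁ = e^0.4868 ≈ 1.627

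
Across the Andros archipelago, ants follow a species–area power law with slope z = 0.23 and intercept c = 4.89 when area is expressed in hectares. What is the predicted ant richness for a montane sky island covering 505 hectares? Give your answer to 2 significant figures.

20

S = 4.89 × 505^0.23
ln S = ln 4.89 + 0.23 × ln 505 = 1.5872 + 0.23 × 6.2246 = 3.0188
S = e^3.0188 ≈ 20.47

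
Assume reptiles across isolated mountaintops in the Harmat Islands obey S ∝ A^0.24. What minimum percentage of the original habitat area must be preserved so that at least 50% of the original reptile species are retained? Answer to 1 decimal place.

5.6%

Need (A_new/A_old)^0.24 = 0.5, so A_new/A_old = 0.5^(1/0.24) = 0.5^4.167
ln(A_new/A_old) = ln 0.5 / 0.24 = -0.6931 / 0.24 = -2.8881
A_new/A_old = e^-2.8881 ≈ 0.05568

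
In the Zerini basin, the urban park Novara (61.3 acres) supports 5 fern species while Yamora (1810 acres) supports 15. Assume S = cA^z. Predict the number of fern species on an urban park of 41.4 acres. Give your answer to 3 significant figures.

4.40

z = ln(15/5) / ln(1810/61.3) = 1.0986 / 3.3853 = 0.3245
c = 5 / 61.3^0.3245 = 5 / 3.803 = 1.315
S₃ = 1.315 × 41.4^0.3245 = 1.315 × 3.348 ≈ 4.402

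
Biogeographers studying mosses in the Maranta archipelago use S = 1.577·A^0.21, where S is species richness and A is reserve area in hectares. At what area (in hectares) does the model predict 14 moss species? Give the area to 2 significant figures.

33000 hectares

14 = 1.577 × A^0.21  ⇒  A^0.21 = 14/1.577 = 8.878
ln A = ln(8.878) / 0.21 = 2.1835 / 0.21 = 10.3978
A = e^10.3978 ≈ 32787 hectares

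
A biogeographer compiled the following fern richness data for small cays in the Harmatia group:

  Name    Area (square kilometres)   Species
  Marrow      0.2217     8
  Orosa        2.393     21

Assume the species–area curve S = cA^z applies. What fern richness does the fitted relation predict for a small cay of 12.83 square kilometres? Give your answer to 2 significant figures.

42

z = ln(21/8) / ln(2.393/0.2217) = 0.9651 / 2.3790 = 0.4057
c = 8 / 0.2217^0.4057 = 8 / 0.5427 = 14.74
S₃ = 14.74 × 12.83^0.4057 = 14.74 × 2.816 ≈ 41.5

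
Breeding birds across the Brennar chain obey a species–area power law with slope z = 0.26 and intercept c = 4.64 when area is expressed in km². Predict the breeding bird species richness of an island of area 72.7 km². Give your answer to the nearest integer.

14 species

S = 4.64 × 72.7^0.26
ln S = ln 4.64 + 0.26 × ln 72.7 = 1.5347 + 0.26 × 4.2863 = 2.6492
S = e^2.6492 ≈ 14.14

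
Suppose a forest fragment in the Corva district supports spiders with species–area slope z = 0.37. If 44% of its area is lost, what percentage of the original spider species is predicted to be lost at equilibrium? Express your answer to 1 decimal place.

19.3%

S_new/S_old = (A_new/A_old)^z = 0.56^0.37
= exp(0.37 × ln 0.56) = exp(0.37 × -0.5798) = exp(-0.2145) ≈ 0.8069
Fraction lost = 1 − 0.8069 = 0.1931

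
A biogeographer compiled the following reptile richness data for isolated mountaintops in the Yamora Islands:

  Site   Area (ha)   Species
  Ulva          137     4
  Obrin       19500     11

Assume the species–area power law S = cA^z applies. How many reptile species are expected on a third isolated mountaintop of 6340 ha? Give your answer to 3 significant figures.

z = ln(11/4) / ln(19500/137) = 1.0116 / 4.9582 = 0.2040
c = 4 / 137^0.2040 = 4 / 2.729 = 1.466
S₃ = 1.466 × 6340^0.2040 = 1.466 × 5.967 ≈ 8.747

8.75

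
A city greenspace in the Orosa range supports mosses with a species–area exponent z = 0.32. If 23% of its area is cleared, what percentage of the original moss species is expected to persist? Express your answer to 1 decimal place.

S_new/S_old = (A_new/A_old)^z = 0.77^0.32
= exp(0.32 × ln 0.77) = exp(0.32 × -0.2614) = exp(-0.0836) ≈ 0.9198

92.0%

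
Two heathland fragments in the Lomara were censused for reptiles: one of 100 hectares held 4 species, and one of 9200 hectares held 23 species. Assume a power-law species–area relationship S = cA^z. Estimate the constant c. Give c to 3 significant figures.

0.674

z = ln(S₂/S₁) / ln(A₂/A₁) = ln(23/4) / ln(9200/100) = 1.7492 / 4.5218 = 0.3868
c = S₁ / A₁^z = 4 / 100^0.3868 = 4 / 5.938 = 0.6736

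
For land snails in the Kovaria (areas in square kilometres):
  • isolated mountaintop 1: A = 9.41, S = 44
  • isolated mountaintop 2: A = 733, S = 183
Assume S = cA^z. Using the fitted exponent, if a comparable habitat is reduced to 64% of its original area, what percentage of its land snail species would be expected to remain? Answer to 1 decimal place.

z = ln(183/44) / ln(733/9.41) = 1.4253 / 4.3554 = 0.3273
S_new/S_old = (A_new/A_old)^z = 0.64^0.3273 = exp(0.3273 × -0.4463) = 0.8641

86.4%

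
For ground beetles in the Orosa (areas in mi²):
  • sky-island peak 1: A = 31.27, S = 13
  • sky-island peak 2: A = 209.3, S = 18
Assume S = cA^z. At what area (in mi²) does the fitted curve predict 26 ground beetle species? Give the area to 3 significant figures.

1790 mi²

z = ln(18/13) / ln(209.3/31.27) = 0.3254 / 1.9011 = 0.1712
c = 13 / 31.27^0.1712 = 13 / 1.803 = 7.211
A = (26/7.211)^(1/0.1712) ⇒ ln A = ln(3.605)/0.1712 = 7.4920
A = e^7.4920 ≈ 1794 mi²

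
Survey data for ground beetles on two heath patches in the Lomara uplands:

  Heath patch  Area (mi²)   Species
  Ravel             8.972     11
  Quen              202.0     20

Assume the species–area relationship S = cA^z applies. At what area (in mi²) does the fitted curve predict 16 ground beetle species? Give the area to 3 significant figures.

z = ln(20/11) / ln(202/8.972) = 0.5978 / 3.1142 = 0.1920
c = 11 / 8.972^0.1920 = 11 / 1.524 = 7.219
A = (16/7.219)^(1/0.1920) ⇒ ln A = ln(2.216)/0.1920 = 4.1459
A = e^4.1459 ≈ 63.17 mi²

63.2 mi²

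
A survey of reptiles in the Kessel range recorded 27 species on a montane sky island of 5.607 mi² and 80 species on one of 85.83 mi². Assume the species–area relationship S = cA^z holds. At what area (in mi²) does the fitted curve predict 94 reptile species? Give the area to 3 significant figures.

129 mi²

z = ln(80/27) / ln(85.83/5.607) = 1.0862 / 2.7284 = 0.3981
c = 27 / 5.607^0.3981 = 27 / 1.986 = 13.59
A = (94/13.59)^(1/0.3981) ⇒ ln A = ln(6.916)/0.3981 = 4.8575
A = e^4.8575 ≈ 128.7 mi²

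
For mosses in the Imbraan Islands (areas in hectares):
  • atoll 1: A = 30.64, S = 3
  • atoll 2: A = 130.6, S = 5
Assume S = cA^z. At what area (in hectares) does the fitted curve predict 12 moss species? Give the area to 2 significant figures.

z = ln(5/3) / ln(130.6/30.64) = 0.5108 / 1.4498 = 0.3523
c = 3 / 30.64^0.3523 = 3 / 3.339 = 0.8984
A = (12/0.8984)^(1/0.3523) ⇒ ln A = ln(13.36)/0.3523 = 7.3569
A = e^7.3569 ≈ 1567 hectares

1600 hectares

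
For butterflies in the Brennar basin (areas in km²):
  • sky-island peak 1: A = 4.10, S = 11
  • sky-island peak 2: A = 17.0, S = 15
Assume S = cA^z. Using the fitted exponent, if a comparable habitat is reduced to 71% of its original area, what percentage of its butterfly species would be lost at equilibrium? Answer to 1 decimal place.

z = ln(15/11) / ln(17/4.1) = 0.3102 / 1.4222 = 0.2181
S_new/S_old = (A_new/A_old)^z = 0.71^0.2181 = exp(0.2181 × -0.3425) = 0.928
Fraction lost = 1 − 0.928 = 0.07197

7.2%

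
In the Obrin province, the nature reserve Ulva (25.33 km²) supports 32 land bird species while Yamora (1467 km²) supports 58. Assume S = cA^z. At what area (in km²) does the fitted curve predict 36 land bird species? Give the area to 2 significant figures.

57 km²

z = ln(58/32) / ln(1467/25.33) = 0.5947 / 4.0590 = 0.1465
c = 32 / 25.33^0.1465 = 32 / 1.606 = 19.93
A = (36/19.93)^(1/0.1465) ⇒ ln A = ln(1.806)/0.1465 = 4.0359
A = e^4.0359 ≈ 56.59 km²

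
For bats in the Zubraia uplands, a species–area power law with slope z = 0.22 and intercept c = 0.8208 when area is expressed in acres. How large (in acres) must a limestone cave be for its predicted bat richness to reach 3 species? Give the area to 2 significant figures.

360 acres

3 = 0.8208 × A^0.22  ⇒  A^0.22 = 3/0.8208 = 3.655
ln A = ln(3.655) / 0.22 = 1.2961 / 0.22 = 5.8913
A = e^5.8913 ≈ 361.9 acres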